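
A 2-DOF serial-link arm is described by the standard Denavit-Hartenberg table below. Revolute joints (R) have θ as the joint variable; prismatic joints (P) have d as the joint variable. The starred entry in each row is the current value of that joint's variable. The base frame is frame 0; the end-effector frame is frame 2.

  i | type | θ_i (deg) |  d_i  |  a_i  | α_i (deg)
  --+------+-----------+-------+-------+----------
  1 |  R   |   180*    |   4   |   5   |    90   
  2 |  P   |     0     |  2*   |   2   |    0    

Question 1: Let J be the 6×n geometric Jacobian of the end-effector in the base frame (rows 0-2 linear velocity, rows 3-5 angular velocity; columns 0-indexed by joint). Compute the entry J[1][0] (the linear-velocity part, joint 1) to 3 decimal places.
-7.000

axis z_0 = ẑ; lever o_n−o_0 = (-7.0000,2.0000,4.0000)
cross product → J_v[:, 0] = (-2.0000,-7.0000,0.0000)
J_ω[:, 0] = z_0
entry J[1][0] = -7.0000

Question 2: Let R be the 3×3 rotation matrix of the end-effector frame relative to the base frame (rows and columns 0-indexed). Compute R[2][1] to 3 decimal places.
1.000

End-effector y-axis (col 1 of R) = (-0.0000,-0.0000,1.0000)
R[2][1] = 1.0000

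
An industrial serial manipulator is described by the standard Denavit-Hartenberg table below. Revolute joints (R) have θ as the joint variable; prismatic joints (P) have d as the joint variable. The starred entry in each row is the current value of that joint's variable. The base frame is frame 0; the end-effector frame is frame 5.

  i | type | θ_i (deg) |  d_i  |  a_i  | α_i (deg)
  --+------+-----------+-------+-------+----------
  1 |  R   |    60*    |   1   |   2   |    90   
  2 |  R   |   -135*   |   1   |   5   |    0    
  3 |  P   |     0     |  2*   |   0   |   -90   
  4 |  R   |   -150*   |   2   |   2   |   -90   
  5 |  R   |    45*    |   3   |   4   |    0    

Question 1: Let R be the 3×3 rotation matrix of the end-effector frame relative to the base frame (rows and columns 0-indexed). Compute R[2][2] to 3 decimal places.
-0.354

End-effector z-axis (col 2 of R) = (0.5732,-0.7392,-0.3536)
R[2][2] = -0.3536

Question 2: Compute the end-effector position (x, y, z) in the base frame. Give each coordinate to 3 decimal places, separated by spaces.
after link 1: o_1 = (1.0000, 1.7321, 1.0000)
after link 2: o_2 = (0.0983, -1.8298, -2.5355)
after link 3: o_3 = (1.8303, -2.8298, -2.5355)
after link 4: o_4 = (4.0158, -1.0444, -2.7250)
after link 5: o_5 = (6.8263, -4.2012, -0.0536)

6.826 -4.201 -0.054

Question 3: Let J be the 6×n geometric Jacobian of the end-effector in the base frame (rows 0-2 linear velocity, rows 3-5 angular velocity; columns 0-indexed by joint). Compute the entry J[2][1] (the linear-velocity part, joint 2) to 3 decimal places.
axis z_1 = (0.8660,-0.5000,0.0000); lever o_n−o_1 = (5.8263,-5.9332,-1.0536)
cross product → J_v[:, 1] = (0.5268,0.9125,-2.2252)
J_ω[:, 1] = z_1
entry J[2][1] = -2.2252

-2.225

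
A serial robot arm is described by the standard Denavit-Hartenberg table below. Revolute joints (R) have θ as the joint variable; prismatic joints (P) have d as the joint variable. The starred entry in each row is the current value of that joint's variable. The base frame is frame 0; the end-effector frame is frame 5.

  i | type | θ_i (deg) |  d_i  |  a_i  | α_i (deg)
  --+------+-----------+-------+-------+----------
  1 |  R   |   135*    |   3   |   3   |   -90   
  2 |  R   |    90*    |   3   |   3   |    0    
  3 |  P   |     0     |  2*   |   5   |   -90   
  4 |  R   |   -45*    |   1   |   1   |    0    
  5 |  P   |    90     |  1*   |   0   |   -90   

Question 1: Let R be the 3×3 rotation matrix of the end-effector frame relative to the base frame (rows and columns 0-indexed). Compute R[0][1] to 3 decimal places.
End-effector y-axis (col 1 of R) = (-0.7071,0.7071,0.0000)
R[0][1] = -0.7071

-0.707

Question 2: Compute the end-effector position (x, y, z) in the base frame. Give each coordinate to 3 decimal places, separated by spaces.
after link 1: o_1 = (-2.1213, 2.1213, 3.0000)
after link 2: o_2 = (-4.2426, 0.0000, 0.0000)
after link 3: o_3 = (-5.6569, -1.4142, -5.0000)
after link 4: o_4 = (-5.4497, -2.6213, -5.7071)
after link 5: o_5 = (-4.7426, -3.3284, -5.7071)

-4.743 -3.328 -5.707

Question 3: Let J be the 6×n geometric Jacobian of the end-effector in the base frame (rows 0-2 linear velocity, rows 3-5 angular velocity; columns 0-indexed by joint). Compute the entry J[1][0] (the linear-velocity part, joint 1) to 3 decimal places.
-4.743

axis z_0 = ẑ; lever o_n−o_0 = (-4.7426,-3.3284,-5.7071)
cross product → J_v[:, 0] = (3.3284,-4.7426,0.0000)
J_ω[:, 0] = z_0
entry J[1][0] = -4.7426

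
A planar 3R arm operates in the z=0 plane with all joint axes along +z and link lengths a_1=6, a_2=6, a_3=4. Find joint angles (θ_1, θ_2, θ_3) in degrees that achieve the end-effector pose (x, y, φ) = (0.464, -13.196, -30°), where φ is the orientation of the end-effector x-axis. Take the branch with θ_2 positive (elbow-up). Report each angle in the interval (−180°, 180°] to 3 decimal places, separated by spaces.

-120.003 30.004 59.998

wrist centre = target − a_3·(cos φ, sin φ) = (-3.0001, -11.1960)
cos θ_2 = (134.3510−6²−6²)/(2·6·6) = 0.8660; θ_2 = 30.0045° (elbow-up)
β = atan2(-11.1960,-3.0001) = -105.0007°; ψ = atan2(3.0004,11.1959) = 15.0022°
θ_1 = β − ψ = -120.0029°
θ_3 = φ − θ_1 − θ_2 = 59.9984° (wrapped to (-180°,180°])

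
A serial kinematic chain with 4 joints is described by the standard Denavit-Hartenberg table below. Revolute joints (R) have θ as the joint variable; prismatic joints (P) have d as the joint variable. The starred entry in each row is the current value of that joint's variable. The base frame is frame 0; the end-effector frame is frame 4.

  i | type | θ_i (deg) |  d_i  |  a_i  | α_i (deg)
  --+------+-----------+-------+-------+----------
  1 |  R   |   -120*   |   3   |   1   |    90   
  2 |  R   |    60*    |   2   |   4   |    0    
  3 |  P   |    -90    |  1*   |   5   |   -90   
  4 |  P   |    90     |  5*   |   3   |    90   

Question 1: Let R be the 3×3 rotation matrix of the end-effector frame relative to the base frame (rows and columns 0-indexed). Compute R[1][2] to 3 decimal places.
End-effector z-axis (col 2 of R) = (-0.4330,-0.7500,-0.5000)
R[1][2] = -0.7500

-0.750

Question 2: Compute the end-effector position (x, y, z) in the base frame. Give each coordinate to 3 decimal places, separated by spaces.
after link 1: o_1 = (-0.5000, -0.8660, 3.0000)
after link 2: o_2 = (-3.2321, -1.5981, 6.4641)
after link 3: o_3 = (-6.2631, -4.8481, 3.9641)
after link 4: o_4 = (-4.9151, -8.5131, 8.2942)

-4.915 -8.513 8.294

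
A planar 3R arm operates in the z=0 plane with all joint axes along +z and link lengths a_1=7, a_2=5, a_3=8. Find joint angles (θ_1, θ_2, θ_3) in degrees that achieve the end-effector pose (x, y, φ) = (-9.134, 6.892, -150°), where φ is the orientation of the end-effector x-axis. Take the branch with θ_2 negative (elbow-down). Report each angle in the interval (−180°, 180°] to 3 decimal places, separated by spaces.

wrist centre = target − a_3·(cos φ, sin φ) = (-2.2058, 10.8920)
cos θ_2 = (123.5012−7²−5²)/(2·7·5) = 0.7072; θ_2 = -44.9957° (elbow-down)
β = atan2(10.8920,-2.2058) = 101.4484°; ψ = atan2(-3.5353,10.5358) = -18.5491°
θ_1 = β − ψ = 119.9975°
θ_3 = φ − θ_1 − θ_2 = 134.9982° (wrapped to (-180°,180°])

119.998 -44.996 134.998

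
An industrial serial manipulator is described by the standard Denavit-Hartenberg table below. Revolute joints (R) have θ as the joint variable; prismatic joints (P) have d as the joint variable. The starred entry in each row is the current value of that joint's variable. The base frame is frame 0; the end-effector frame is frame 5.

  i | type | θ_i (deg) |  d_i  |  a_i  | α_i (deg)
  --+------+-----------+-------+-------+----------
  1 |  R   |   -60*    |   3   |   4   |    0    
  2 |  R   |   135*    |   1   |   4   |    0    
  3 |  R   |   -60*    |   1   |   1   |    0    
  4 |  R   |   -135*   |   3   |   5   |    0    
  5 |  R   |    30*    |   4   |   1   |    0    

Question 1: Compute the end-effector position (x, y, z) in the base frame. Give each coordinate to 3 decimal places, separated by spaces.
after link 1: o_1 = (2.0000, -3.4641, 3.0000)
after link 2: o_2 = (3.0353, 0.3996, 4.0000)
after link 3: o_3 = (4.0012, 0.6584, 5.0000)
after link 4: o_4 = (1.5012, -3.6717, 8.0000)
after link 5: o_5 = (1.5012, -4.6717, 12.0000)

1.501 -4.672 12.000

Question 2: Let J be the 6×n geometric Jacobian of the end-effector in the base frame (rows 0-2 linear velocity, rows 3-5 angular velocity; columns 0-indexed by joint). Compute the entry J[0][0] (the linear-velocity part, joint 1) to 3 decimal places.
axis z_0 = ẑ; lever o_n−o_0 = (1.5012,-4.6717,12.0000)
cross product → J_v[:, 0] = (4.6717,1.5012,-0.0000)
J_ω[:, 0] = z_0
entry J[0][0] = 4.6717

4.672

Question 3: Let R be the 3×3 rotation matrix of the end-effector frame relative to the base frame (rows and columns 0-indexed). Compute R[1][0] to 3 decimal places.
-1.000

End-effector x-axis (col 0 of R) = (0.0000,-1.0000,0.0000)
R[1][0] = -1.0000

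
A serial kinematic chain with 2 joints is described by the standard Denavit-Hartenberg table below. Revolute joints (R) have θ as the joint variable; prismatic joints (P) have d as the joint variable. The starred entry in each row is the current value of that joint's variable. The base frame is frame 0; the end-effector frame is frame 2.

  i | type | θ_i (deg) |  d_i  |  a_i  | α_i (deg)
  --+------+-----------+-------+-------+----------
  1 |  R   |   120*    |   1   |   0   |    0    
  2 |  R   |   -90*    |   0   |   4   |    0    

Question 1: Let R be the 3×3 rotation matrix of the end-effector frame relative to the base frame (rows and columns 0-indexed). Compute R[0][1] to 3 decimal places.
-0.500

End-effector y-axis (col 1 of R) = (-0.5000,0.8660,0.0000)
R[0][1] = -0.5000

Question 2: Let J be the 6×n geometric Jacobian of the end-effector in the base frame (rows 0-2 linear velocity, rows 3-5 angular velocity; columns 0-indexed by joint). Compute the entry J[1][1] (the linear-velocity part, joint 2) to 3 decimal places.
3.464

axis z_1 = (0.0000,0.0000,1.0000); lever o_n−o_1 = (3.4641,2.0000,0.0000)
cross product → J_v[:, 1] = (-2.0000,3.4641,0.0000)
J_ω[:, 1] = z_1
entry J[1][1] = 3.4641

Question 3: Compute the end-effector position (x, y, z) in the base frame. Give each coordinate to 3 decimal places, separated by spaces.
3.464 2.000 1.000

after link 1: o_1 = (0.0000, 0.0000, 1.0000)
after link 2: o_2 = (3.4641, 2.0000, 1.0000)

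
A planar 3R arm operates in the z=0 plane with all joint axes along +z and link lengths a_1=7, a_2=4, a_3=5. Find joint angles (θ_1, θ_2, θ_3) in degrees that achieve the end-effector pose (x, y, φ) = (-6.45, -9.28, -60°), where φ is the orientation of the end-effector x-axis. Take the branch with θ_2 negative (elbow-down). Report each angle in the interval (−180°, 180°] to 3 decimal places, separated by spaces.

-135.003 -44.992 119.995

wrist centre = target − a_3·(cos φ, sin φ) = (-8.9500, -4.9499)
cos θ_2 = (104.6037−7²−4²)/(2·7·4) = 0.7072; θ_2 = -44.9917° (elbow-down)
β = atan2(-4.9499,-8.9500) = -151.0548°; ψ = atan2(-2.8280,9.8288) = -16.0519°
θ_1 = β − ψ = -135.0029°
θ_3 = φ − θ_1 − θ_2 = 119.9946° (wrapped to (-180°,180°])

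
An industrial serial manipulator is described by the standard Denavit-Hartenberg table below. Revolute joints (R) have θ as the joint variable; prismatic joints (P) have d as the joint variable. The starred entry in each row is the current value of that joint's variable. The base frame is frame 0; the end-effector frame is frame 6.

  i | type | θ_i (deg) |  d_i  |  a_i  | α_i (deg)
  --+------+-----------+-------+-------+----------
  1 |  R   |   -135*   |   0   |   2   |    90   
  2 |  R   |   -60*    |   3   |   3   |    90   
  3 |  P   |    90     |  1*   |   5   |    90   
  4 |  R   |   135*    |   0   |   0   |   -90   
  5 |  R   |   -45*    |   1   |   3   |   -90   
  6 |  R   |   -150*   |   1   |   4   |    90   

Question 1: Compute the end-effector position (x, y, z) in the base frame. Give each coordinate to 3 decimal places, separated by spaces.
-6.599 1.336 -1.275

after link 1: o_1 = (-1.4142, -1.4142, 0.0000)
after link 2: o_2 = (-4.5962, -0.3536, -2.5981)
after link 3: o_3 = (-7.5194, 3.7944, -3.0981)
after link 4: o_4 = (-7.5194, 3.7944, -3.0981)
after link 5: o_5 = (-6.2231, 1.9692, -5.3316)
after link 6: o_6 = (-6.5988, 1.3360, -1.2748)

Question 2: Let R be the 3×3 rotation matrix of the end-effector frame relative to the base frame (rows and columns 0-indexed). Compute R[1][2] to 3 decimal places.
End-effector z-axis (col 2 of R) = (-0.2629,0.9567,0.1250)
R[1][2] = 0.9567

0.957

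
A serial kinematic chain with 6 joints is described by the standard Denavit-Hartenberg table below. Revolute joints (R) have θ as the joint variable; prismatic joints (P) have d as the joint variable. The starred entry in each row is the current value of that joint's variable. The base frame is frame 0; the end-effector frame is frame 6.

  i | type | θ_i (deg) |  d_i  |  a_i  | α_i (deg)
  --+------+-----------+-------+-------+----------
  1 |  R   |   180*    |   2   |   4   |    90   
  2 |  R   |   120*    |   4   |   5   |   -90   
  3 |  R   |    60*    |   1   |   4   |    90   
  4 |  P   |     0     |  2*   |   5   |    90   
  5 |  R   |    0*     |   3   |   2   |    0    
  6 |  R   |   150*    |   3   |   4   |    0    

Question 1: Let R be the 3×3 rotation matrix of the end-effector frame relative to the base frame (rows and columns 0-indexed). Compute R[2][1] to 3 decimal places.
-0.866

End-effector y-axis (col 1 of R) = (-0.5000,-0.0000,-0.8660)
R[2][1] = -0.8660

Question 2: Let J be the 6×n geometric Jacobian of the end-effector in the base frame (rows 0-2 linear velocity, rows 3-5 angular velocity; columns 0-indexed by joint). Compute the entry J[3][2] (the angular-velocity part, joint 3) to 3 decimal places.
0.866

axis z_2 = (0.8660,-0.0000,-0.5000); lever o_n−o_2 = (-0.7141,-4.5263,8.7631)
cross product → J_v[:, 2] = (-2.2631,-7.2321,-3.9199)
J_ω[:, 2] = z_2
entry J[3][2] = 0.8660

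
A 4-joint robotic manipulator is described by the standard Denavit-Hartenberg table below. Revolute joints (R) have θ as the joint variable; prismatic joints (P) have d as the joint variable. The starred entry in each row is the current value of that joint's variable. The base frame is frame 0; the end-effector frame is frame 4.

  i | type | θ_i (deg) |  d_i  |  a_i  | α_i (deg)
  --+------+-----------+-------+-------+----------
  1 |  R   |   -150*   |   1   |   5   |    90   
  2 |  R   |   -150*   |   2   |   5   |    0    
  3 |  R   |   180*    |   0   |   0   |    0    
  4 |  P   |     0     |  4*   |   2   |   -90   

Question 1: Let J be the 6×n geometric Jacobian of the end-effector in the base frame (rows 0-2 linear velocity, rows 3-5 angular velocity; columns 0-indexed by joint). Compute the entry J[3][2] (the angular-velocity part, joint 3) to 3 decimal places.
-0.500

axis z_2 = (-0.5000,0.8660,0.0000); lever o_n−o_2 = (-3.5000,2.5981,1.0000)
cross product → J_v[:, 2] = (0.8660,0.5000,1.7321)
J_ω[:, 2] = z_2
entry J[3][2] = -0.5000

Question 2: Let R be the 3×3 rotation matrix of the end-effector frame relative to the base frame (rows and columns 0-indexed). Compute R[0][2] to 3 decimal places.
0.433

End-effector z-axis (col 2 of R) = (0.4330,0.2500,0.8660)
R[0][2] = 0.4330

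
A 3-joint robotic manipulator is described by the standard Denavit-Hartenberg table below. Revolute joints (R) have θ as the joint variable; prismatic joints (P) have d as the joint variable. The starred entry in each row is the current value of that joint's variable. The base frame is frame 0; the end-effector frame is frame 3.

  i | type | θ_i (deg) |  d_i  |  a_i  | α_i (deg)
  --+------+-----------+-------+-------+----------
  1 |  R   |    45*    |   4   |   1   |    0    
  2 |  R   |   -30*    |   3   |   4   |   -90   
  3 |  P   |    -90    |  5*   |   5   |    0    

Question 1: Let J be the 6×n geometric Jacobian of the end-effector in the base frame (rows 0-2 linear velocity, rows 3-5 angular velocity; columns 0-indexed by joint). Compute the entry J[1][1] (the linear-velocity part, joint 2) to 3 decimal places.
2.570

axis z_1 = (0.0000,0.0000,1.0000); lever o_n−o_1 = (2.5696,5.8649,8.0000)
cross product → J_v[:, 1] = (-5.8649,2.5696,0.0000)
J_ω[:, 1] = z_1
entry J[1][1] = 2.5696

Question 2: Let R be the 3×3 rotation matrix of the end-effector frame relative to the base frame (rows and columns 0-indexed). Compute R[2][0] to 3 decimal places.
End-effector x-axis (col 0 of R) = (0.0000,-0.0000,1.0000)
R[2][0] = 1.0000

1.000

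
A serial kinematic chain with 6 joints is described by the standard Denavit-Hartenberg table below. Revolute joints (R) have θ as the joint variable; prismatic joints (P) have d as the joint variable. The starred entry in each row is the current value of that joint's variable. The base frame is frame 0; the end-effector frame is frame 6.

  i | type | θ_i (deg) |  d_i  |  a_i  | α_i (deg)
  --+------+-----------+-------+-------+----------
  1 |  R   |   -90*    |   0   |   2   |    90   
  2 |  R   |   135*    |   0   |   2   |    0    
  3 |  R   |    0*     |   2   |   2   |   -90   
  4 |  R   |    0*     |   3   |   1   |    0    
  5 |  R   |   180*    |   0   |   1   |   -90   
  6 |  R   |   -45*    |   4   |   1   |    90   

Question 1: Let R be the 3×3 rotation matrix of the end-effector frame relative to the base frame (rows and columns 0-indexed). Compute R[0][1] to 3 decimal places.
-1.000

End-effector y-axis (col 1 of R) = (-1.0000,-0.0000,-0.0000)
R[0][1] = -1.0000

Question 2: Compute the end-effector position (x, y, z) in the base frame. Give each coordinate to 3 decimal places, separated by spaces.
-6.000 2.950 -0.293

after link 1: o_1 = (0.0000, -2.0000, 0.0000)
after link 2: o_2 = (0.0000, -0.5858, 1.4142)
after link 3: o_3 = (-2.0000, 0.8284, 2.8284)
after link 4: o_4 = (-2.0000, 3.6569, 1.4142)
after link 5: o_5 = (-2.0000, 2.9497, 0.7071)
after link 6: o_6 = (-6.0000, 2.9497, -0.2929)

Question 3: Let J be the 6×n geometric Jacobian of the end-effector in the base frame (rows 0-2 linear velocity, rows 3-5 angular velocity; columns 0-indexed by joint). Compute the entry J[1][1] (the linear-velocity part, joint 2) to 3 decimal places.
axis z_1 = (-1.0000,-0.0000,0.0000); lever o_n−o_1 = (-6.0000,4.9497,-0.2929)
cross product → J_v[:, 1] = (-0.0000,-0.2929,-4.9497)
J_ω[:, 1] = z_1
entry J[1][1] = -0.2929

-0.293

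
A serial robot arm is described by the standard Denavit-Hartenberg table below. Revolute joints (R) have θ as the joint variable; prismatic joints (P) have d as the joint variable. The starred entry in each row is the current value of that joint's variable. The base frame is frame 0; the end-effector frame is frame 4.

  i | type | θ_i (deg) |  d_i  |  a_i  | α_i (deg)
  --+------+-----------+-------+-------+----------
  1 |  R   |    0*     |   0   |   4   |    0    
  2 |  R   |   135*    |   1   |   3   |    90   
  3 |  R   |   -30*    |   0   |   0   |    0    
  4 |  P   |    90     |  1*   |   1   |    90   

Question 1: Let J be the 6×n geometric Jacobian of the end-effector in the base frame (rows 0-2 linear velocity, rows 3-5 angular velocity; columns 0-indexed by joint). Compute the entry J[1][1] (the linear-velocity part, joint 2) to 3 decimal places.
axis z_1 = (0.0000,0.0000,1.0000); lever o_n−o_1 = (-1.7678,3.1820,1.8660)
cross product → J_v[:, 1] = (-3.1820,-1.7678,0.0000)
J_ω[:, 1] = z_1
entry J[1][1] = -1.7678

-1.768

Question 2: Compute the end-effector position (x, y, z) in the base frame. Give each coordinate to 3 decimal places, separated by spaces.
after link 1: o_1 = (4.0000, 0.0000, 0.0000)
after link 2: o_2 = (1.8787, 2.1213, 1.0000)
after link 3: o_3 = (1.8787, 2.1213, 1.0000)
after link 4: o_4 = (2.2322, 3.1820, 1.8660)

2.232 3.182 1.866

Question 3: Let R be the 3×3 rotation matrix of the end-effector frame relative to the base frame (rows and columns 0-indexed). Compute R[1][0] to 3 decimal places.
End-effector x-axis (col 0 of R) = (-0.3536,0.3536,0.8660)
R[1][0] = 0.3536

0.354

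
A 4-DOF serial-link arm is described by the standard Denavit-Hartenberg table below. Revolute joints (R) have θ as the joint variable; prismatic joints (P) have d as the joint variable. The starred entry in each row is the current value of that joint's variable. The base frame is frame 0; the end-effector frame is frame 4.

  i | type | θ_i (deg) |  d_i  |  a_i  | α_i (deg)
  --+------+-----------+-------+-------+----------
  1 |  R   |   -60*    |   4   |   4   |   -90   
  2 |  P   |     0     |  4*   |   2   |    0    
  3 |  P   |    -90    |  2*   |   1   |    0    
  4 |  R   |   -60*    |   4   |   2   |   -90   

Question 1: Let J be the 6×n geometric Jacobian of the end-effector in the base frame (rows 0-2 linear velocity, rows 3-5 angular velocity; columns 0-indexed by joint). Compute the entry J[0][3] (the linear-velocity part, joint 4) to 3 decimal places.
axis z_3 = (0.8660,0.5000,0.0000); lever o_n−o_3 = (2.5981,3.5000,1.0000)
cross product → J_v[:, 3] = (0.5000,-0.8660,1.7321)
J_ω[:, 3] = z_3
entry J[0][3] = 0.5000

0.500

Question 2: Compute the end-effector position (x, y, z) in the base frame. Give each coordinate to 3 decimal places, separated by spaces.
after link 1: o_1 = (2.0000, -3.4641, 4.0000)
after link 2: o_2 = (6.4641, -3.1962, 4.0000)
after link 3: o_3 = (8.1962, -2.1962, 5.0000)
after link 4: o_4 = (10.7942, 1.3038, 6.0000)

10.794 1.304 6.000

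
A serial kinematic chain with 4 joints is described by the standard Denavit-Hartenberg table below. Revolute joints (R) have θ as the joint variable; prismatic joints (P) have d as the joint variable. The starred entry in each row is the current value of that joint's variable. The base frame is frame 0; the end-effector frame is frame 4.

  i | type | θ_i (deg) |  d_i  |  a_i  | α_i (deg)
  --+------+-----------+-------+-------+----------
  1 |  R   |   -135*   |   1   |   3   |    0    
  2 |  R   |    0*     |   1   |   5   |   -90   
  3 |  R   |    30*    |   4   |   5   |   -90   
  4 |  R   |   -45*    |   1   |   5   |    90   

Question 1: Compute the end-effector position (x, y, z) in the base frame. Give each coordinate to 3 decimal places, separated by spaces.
-5.202 -15.859 -3.134

after link 1: o_1 = (-2.1213, -2.1213, 1.0000)
after link 2: o_2 = (-5.6569, -5.6569, 2.0000)
after link 3: o_3 = (-5.8903, -11.5471, -0.5000)
after link 4: o_4 = (-5.2018, -15.8587, -3.1338)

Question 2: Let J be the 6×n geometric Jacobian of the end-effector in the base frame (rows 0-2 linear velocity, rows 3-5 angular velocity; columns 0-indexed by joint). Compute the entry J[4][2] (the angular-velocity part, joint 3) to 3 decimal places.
-0.707

axis z_2 = (0.7071,-0.7071,0.0000); lever o_n−o_2 = (0.4551,-10.2018,-5.1338)
cross product → J_v[:, 2] = (3.6301,3.6301,-6.8920)
J_ω[:, 2] = z_2
entry J[4][2] = -0.7071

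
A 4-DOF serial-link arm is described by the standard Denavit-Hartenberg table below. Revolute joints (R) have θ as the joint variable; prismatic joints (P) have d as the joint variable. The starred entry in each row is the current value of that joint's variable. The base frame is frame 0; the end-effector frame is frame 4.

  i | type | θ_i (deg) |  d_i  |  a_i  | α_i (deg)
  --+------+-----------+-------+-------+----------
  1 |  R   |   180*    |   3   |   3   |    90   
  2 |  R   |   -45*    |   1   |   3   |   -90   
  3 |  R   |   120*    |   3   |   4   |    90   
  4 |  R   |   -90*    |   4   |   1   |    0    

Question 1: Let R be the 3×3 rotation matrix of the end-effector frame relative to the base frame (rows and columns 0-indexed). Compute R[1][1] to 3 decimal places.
-0.866

End-effector y-axis (col 1 of R) = (0.3536,-0.8660,0.3536)
R[1][1] = -0.8660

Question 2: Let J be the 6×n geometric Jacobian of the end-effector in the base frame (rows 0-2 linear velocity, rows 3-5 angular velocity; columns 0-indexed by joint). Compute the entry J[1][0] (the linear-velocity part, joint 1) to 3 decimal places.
axis z_0 = ẑ; lever o_n−o_0 = (-7.5708,-4.4641,1.2576)
cross product → J_v[:, 0] = (4.4641,-7.5708,0.0000)
J_ω[:, 0] = z_0
entry J[1][0] = -7.5708

-7.571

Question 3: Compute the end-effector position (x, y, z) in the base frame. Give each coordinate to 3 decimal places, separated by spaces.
after link 1: o_1 = (-3.0000, 0.0000, 3.0000)
after link 2: o_2 = (-5.1213, 1.0000, 0.8787)
after link 3: o_3 = (-5.8284, -2.4641, 4.4142)
after link 4: o_4 = (-7.5708, -4.4641, 1.2576)

-7.571 -4.464 1.258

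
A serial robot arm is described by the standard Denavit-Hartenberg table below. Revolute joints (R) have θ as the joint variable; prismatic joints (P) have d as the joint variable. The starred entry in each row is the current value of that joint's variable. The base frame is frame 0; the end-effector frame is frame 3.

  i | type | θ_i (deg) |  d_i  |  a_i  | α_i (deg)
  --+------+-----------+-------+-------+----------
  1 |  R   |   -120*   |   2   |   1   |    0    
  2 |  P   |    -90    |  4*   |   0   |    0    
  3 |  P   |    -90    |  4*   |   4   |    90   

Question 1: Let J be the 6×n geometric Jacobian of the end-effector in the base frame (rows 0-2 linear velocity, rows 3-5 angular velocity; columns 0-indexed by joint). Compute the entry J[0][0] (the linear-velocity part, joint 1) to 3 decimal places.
-2.598

axis z_0 = ẑ; lever o_n−o_0 = (1.5000,2.5981,10.0000)
cross product → J_v[:, 0] = (-2.5981,1.5000,0.0000)
J_ω[:, 0] = z_0
entry J[0][0] = -2.5981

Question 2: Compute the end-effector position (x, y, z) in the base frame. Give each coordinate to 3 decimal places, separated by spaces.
after link 1: o_1 = (-0.5000, -0.8660, 2.0000)
after link 2: o_2 = (-0.5000, -0.8660, 6.0000)
after link 3: o_3 = (1.5000, 2.5981, 10.0000)

1.500 2.598 10.000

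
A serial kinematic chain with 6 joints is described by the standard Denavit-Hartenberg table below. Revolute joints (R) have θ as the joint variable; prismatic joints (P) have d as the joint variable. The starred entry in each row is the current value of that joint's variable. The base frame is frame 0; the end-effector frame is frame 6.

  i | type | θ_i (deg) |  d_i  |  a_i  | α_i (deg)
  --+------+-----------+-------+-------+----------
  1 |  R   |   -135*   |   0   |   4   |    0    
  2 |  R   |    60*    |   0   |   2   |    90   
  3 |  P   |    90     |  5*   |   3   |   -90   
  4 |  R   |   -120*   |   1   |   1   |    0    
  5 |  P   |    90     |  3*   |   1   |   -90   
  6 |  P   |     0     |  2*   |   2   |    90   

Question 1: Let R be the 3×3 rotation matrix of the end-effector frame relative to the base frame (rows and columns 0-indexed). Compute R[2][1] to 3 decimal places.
0.500

End-effector y-axis (col 1 of R) = (0.8365,0.2241,0.5000)
R[2][1] = 0.5000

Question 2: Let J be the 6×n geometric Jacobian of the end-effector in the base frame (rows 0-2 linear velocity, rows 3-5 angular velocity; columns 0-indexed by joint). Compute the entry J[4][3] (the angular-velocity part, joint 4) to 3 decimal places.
0.966

axis z_3 = (-0.2588,0.9659,0.0000); lever o_n−o_3 = (-1.6476,3.6996,3.0981)
cross product → J_v[:, 3] = (2.9925,0.8018,0.6340)
J_ω[:, 3] = z_3
entry J[4][3] = 0.9659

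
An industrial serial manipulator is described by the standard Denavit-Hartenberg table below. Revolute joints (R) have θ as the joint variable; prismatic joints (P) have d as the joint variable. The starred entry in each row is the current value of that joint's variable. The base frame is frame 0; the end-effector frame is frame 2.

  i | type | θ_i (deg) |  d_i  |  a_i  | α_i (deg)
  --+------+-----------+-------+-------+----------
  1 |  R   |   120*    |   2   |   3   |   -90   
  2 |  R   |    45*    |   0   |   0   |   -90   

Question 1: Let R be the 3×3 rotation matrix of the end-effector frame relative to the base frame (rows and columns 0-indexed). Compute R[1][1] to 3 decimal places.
End-effector y-axis (col 1 of R) = (0.8660,0.5000,-0.0000)
R[1][1] = 0.5000

0.500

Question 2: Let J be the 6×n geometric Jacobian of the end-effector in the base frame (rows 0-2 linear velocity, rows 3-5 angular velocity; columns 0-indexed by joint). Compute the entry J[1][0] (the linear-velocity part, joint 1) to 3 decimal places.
-1.500

axis z_0 = ẑ; lever o_n−o_0 = (-1.5000,2.5981,2.0000)
cross product → J_v[:, 0] = (-2.5981,-1.5000,0.0000)
J_ω[:, 0] = z_0
entry J[1][0] = -1.5000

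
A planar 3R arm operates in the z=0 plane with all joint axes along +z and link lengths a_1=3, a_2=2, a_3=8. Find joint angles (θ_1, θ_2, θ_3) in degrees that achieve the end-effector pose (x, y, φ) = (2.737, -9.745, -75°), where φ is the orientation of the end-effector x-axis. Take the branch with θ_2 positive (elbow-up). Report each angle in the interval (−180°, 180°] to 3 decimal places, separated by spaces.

wrist centre = target − a_3·(cos φ, sin φ) = (0.6664, -2.0176)
cos θ_2 = (4.5148−3²−2²)/(2·3·2) = -0.7071; θ_2 = 134.9992° (elbow-up)
β = atan2(-2.0176,0.6664) = -71.7207°; ψ = atan2(1.4142,1.5858) = 41.7268°
θ_1 = β − ψ = -113.4475°
θ_3 = φ − θ_1 − θ_2 = -96.5517° (wrapped to (-180°,180°])

-113.447 134.999 -96.552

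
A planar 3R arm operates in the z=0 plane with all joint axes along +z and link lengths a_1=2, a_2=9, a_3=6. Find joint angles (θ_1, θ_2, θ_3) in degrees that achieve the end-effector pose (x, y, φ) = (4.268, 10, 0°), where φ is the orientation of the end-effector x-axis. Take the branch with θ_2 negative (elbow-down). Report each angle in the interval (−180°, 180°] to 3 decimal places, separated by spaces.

wrist centre = target − a_3·(cos φ, sin φ) = (-1.7320, 10.0000)
cos θ_2 = (102.9998−2²−9²)/(2·2·9) = 0.5000; θ_2 = -60.0003° (elbow-down)
β = atan2(10.0000,-1.7320) = 99.8261°; ψ = atan2(-7.7943,6.5000) = -50.1739°
θ_1 = β − ψ = 150.0000°
θ_3 = φ − θ_1 − θ_2 = -89.9997° (wrapped to (-180°,180°])

150.000 -60.000 -90.000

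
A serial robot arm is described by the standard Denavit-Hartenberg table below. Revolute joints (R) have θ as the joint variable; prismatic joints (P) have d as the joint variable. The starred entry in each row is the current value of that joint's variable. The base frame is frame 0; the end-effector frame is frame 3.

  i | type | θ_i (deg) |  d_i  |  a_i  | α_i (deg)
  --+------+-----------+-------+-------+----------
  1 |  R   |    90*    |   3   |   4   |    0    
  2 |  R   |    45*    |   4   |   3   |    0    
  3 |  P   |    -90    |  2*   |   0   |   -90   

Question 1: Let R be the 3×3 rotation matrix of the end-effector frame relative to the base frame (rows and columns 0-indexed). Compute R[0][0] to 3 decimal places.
End-effector x-axis (col 0 of R) = (0.7071,0.7071,0.0000)
R[0][0] = 0.7071

0.707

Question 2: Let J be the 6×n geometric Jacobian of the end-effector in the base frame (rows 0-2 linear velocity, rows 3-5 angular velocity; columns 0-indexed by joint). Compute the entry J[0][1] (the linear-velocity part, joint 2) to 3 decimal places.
axis z_1 = (0.0000,0.0000,1.0000); lever o_n−o_1 = (-2.1213,2.1213,6.0000)
cross product → J_v[:, 1] = (-2.1213,-2.1213,0.0000)
J_ω[:, 1] = z_1
entry J[0][1] = -2.1213

-2.121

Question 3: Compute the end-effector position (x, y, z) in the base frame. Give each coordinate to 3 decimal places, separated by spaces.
-2.121 6.121 9.000

after link 1: o_1 = (0.0000, 4.0000, 3.0000)
after link 2: o_2 = (-2.1213, 6.1213, 7.0000)
after link 3: o_3 = (-2.1213, 6.1213, 9.0000)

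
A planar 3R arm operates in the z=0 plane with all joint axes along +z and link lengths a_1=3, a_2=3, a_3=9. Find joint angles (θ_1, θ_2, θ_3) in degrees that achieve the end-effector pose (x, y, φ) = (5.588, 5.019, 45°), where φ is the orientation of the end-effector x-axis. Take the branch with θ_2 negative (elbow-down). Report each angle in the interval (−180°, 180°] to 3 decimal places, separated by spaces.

wrist centre = target − a_3·(cos φ, sin φ) = (-0.7760, -1.3450)
cos θ_2 = (2.4110−3²−3²)/(2·3·3) = -0.8661; θ_2 = -150.0032° (elbow-down)
β = atan2(-1.3450,-0.7760) = -119.9823°; ψ = atan2(-1.4999,0.4018) = -75.0016°
θ_1 = β − ψ = -44.9807°
θ_3 = φ − θ_1 − θ_2 = -120.0160° (wrapped to (-180°,180°])

-44.981 -150.003 -120.016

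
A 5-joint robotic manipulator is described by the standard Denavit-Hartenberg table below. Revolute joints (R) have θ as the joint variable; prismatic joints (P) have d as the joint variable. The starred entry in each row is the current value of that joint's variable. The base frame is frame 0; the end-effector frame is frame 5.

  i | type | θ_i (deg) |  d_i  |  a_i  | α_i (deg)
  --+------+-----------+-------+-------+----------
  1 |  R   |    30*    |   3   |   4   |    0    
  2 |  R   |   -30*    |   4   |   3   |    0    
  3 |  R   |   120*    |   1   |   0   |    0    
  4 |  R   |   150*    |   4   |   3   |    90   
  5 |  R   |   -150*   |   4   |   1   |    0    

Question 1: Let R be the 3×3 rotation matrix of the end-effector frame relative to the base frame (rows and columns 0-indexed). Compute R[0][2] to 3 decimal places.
End-effector z-axis (col 2 of R) = (-1.0000,0.0000,0.0000)
R[0][2] = -1.0000

-1.000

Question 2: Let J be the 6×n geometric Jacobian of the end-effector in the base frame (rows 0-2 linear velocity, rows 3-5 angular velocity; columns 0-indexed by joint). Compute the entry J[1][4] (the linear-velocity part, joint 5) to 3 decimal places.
axis z_4 = (-1.0000,0.0000,0.0000); lever o_n−o_4 = (-4.0000,0.8660,-0.5000)
cross product → J_v[:, 4] = (-0.0000,-0.5000,-0.8660)
J_ω[:, 4] = z_4
entry J[1][4] = -0.5000

-0.500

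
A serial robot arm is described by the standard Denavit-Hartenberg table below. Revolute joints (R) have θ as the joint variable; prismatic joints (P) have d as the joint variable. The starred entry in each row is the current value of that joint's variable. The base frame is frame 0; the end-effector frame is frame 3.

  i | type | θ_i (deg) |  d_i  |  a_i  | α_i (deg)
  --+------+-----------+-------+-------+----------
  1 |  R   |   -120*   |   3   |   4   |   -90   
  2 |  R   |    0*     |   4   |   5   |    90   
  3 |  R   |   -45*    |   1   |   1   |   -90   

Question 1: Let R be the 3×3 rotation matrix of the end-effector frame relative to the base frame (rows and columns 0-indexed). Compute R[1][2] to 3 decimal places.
-0.966

End-effector z-axis (col 2 of R) = (0.2588,-0.9659,0.0000)
R[1][2] = -0.9659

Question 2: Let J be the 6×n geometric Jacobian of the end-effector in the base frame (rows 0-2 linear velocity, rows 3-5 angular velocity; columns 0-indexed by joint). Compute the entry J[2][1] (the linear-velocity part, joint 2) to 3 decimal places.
axis z_1 = (0.8660,-0.5000,0.0000); lever o_n−o_1 = (-0.0018,-6.5889,1.0000)
cross product → J_v[:, 1] = (-0.5000,-0.8660,-5.7071)
J_ω[:, 1] = z_1
entry J[2][1] = -5.7071

-5.707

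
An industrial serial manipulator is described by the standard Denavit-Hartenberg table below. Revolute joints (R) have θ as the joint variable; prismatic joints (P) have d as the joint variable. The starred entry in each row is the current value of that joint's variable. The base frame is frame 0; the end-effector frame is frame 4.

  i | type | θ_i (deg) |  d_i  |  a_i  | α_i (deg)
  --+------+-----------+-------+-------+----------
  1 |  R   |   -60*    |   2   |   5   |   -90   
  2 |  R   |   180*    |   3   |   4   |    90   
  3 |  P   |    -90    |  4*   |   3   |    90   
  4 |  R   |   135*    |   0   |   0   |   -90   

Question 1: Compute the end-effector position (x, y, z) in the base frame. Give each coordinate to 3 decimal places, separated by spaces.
0.500 -0.866 -2.000

after link 1: o_1 = (2.5000, -4.3301, 2.0000)
after link 2: o_2 = (3.0981, 0.6340, 2.0000)
after link 3: o_3 = (0.5000, -0.8660, -2.0000)
after link 4: o_4 = (0.5000, -0.8660, -2.0000)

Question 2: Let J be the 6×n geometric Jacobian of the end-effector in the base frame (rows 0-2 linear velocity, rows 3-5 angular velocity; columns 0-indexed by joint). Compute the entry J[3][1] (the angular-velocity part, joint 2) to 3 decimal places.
0.866

axis z_1 = (0.8660,0.5000,0.0000); lever o_n−o_1 = (-2.0000,3.4641,-4.0000)
cross product → J_v[:, 1] = (-2.0000,3.4641,4.0000)
J_ω[:, 1] = z_1
entry J[3][1] = 0.8660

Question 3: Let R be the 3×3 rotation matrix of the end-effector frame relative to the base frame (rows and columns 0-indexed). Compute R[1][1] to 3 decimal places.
0.866

End-effector y-axis (col 1 of R) = (-0.5000,0.8660,-0.0000)
R[1][1] = 0.8660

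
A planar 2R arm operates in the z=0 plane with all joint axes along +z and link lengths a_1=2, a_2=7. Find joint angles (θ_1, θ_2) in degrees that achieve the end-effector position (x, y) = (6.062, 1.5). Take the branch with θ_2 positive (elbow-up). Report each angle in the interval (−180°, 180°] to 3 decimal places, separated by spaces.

-90.005 120.005

cos θ_2 = (38.9978−2²−7²)/(2·2·7) = -0.5001; θ_2 = 120.0051° (elbow-up)
β = atan2(1.5000,6.0620) = 13.8983°; ψ = atan2(6.0619,-1.5005) = 103.9034°
θ_1 = β − ψ = -90.0051°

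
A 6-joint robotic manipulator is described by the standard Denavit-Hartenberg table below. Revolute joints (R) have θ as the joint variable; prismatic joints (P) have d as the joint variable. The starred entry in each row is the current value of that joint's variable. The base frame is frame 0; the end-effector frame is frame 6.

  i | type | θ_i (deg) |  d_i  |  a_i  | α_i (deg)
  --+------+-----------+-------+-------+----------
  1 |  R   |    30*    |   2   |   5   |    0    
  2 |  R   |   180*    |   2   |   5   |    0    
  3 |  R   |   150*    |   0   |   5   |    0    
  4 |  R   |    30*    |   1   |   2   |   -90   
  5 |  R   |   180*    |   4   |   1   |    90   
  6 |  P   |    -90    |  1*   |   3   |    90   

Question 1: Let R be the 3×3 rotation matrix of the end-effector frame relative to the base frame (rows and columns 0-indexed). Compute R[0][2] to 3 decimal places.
End-effector z-axis (col 2 of R) = (0.8660,0.5000,0.0000)
R[0][2] = 0.8660

0.866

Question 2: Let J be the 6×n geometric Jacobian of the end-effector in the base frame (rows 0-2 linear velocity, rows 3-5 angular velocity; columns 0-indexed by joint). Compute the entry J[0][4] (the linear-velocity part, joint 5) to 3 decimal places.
axis z_4 = (-0.5000,0.8660,0.0000); lever o_n−o_4 = (-1.3660,0.3660,-1.0000)
cross product → J_v[:, 4] = (-0.8660,-0.5000,1.0000)
J_ω[:, 4] = z_4
entry J[0][4] = -0.8660

-0.866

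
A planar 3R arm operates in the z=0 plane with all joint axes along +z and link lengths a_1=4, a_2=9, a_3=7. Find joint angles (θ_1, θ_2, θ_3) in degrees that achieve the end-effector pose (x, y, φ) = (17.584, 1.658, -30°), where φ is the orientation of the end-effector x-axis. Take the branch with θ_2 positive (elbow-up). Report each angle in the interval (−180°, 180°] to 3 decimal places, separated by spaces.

wrist centre = target − a_3·(cos φ, sin φ) = (11.5218, 5.1580)
cos θ_2 = (159.3574−4²−9²)/(2·4·9) = 0.8661; θ_2 = 29.9944° (elbow-up)
β = atan2(5.1580,11.5218) = 24.1167°; ψ = atan2(4.4992,11.7947) = 20.8800°
θ_1 = β − ψ = 3.2367°
θ_3 = φ − θ_1 − θ_2 = -63.2311° (wrapped to (-180°,180°])

3.237 29.994 -63.231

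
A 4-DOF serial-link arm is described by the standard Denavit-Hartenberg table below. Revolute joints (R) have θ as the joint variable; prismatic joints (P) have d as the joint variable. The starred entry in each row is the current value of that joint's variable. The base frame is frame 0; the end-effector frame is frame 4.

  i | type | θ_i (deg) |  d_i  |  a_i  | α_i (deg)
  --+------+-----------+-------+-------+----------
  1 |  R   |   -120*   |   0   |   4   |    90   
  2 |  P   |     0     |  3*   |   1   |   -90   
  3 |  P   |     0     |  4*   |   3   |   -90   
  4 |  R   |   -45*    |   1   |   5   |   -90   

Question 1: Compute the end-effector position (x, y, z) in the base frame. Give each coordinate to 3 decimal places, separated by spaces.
after link 1: o_1 = (-2.0000, -3.4641, 0.0000)
after link 2: o_2 = (-5.0981, -2.8301, 0.0000)
after link 3: o_3 = (-6.5981, -5.4282, 4.0000)
after link 4: o_4 = (-7.4998, -8.9901, 7.5355)

-7.500 -8.990 7.536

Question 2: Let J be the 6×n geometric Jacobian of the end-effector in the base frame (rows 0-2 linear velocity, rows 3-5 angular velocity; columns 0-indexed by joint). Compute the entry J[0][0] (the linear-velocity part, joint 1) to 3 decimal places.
axis z_0 = ẑ; lever o_n−o_0 = (-7.4998,-8.9901,7.5355)
cross product → J_v[:, 0] = (8.9901,-7.4998,0.0000)
J_ω[:, 0] = z_0
entry J[0][0] = 8.9901

8.990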